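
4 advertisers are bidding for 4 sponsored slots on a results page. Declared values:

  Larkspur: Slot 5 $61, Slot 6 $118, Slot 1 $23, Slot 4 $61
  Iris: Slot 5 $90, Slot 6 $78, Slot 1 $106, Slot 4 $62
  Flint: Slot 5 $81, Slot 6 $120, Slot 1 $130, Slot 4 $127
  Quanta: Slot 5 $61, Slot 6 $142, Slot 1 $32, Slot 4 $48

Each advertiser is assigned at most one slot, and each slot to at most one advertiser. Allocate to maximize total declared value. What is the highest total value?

Optimal: Larkspur→Slot 5 ($61), Iris→Slot 1 ($106), Flint→Slot 4 ($127), Quanta→Slot 6 ($142) — total 61+106+127+142 = $436.
Row-greedy (each advertiser in turn takes its best remaining slot) gives $412, worse by 24.
Swapping Iris↔Quanta (Iris→Slot 6 $78, Quanta→Slot 1 $32) loses 138.

Max total: $436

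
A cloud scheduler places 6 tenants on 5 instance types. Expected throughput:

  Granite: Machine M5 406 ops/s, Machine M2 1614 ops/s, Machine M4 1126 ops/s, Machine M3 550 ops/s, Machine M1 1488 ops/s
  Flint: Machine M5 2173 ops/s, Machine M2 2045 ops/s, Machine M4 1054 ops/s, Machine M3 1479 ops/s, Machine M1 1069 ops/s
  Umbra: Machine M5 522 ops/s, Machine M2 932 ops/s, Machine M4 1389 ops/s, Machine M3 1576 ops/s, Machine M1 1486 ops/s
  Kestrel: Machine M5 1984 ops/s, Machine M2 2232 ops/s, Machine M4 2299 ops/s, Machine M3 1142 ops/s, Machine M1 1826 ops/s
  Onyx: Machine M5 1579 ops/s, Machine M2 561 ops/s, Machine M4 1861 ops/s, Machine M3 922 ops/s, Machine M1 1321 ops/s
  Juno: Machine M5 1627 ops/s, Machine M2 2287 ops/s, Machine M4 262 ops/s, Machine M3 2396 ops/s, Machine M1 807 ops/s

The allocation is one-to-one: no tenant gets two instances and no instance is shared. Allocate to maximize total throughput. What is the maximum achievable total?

Max total: 10150 ops/s

This is a one-to-one assignment (maximum-weight bipartite matching).
Optimal: Flint→Machine M5 (2173 ops/s), Kestrel→Machine M2 (2232 ops/s), Onyx→Machine M4 (1861 ops/s), Juno→Machine M3 (2396 ops/s), Granite→Machine M1 (1488 ops/s) — total 2173+2232+1861+2396+1488 = 10150 ops/s.
Column-greedy (each instance in turn goes to its best remaining tenant) gives 9823 ops/s, worse by 327.
Swapping Flint↔Kestrel (Flint→Machine M2 2045 ops/s, Kestrel→Machine M5 1984 ops/s) loses 376.
No other one-to-one assignment exceeds 10150 ops/s.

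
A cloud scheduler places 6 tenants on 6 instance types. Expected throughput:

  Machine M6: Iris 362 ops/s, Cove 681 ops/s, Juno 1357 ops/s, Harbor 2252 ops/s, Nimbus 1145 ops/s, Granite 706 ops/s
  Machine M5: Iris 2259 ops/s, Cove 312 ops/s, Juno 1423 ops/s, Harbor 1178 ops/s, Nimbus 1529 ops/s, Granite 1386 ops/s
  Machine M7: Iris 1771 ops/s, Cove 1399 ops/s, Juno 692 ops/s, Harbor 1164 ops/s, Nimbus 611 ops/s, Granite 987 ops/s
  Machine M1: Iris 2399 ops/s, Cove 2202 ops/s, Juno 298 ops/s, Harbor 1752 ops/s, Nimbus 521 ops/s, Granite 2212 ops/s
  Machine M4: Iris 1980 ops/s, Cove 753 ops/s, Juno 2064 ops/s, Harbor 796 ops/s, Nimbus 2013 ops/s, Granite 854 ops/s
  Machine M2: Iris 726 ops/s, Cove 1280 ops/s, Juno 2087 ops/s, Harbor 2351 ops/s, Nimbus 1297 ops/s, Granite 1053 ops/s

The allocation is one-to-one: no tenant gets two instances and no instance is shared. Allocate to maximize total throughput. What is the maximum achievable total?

Optimal: Iris→Machine M5 (2259 ops/s), Cove→Machine M7 (1399 ops/s), Juno→Machine M2 (2087 ops/s), Harbor→Machine M6 (2252 ops/s), Nimbus→Machine M4 (2013 ops/s), Granite→Machine M1 (2212 ops/s) — total 2259+1399+2087+2252+2013+2212 = 12222 ops/s.
Row-greedy (each tenant in turn takes its best remaining instance) gives 11536 ops/s, worse by 686.
Swapping Iris↔Granite (Iris→Machine M1 2399 ops/s, Granite→Machine M5 1386 ops/s) loses 686.

Maximum total: 12222 ops/s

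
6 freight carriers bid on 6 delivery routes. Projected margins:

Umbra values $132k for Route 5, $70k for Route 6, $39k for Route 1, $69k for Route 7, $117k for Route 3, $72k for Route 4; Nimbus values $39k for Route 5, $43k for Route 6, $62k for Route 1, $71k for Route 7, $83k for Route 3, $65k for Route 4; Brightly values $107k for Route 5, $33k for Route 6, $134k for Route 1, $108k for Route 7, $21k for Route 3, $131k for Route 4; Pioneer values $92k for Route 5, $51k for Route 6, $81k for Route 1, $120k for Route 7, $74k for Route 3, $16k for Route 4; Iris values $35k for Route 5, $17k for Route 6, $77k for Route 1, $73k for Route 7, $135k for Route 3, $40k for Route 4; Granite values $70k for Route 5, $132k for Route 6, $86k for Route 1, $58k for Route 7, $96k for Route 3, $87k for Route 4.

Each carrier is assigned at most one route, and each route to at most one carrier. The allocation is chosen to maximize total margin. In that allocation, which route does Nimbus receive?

Nimbus receives Route 4.

Optimal: Umbra→Route 5 ($132k), Nimbus→Route 4 ($65k), Brightly→Route 1 ($134k), Pioneer→Route 7 ($120k), Iris→Route 3 ($135k), Granite→Route 6 ($132k) — total 132+65+134+120+135+132 = $718k.
Nimbus's own top route is Route 3 ($83k), but forcing Nimbus→Route 3 and reassigning the rest optimally gives only $675k — worse by 43.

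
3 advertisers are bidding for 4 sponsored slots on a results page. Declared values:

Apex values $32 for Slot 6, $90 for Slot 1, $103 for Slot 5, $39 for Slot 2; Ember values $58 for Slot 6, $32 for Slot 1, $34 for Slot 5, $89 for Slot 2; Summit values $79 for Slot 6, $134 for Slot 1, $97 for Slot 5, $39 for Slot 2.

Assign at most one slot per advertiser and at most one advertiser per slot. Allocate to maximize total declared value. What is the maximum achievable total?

Maximum total: $326

Optimal: Apex→Slot 5 ($103), Ember→Slot 2 ($89), Summit→Slot 1 ($134) — total 103+89+134 = $326.
Column-greedy (each slot in turn goes to its best remaining advertiser) gives $203, worse by 123.
Checked against all permutations: $326 is optimal.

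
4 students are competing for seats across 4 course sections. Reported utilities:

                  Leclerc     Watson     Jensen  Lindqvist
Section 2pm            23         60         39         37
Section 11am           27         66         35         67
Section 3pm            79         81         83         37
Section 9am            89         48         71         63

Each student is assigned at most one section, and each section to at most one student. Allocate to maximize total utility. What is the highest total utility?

Treat this as an assignment problem: match each student to one section.
Optimal: Leclerc→Section 9am (89 points), Watson→Section 2pm (60 points), Jensen→Section 3pm (83 points), Lindqvist→Section 11am (67 points) — total 89+60+83+67 = 299 points.
Row-greedy (each student in turn takes its best remaining section) gives 276 points, worse by 23.
Next-best assignment: Leclerc→Section 3pm, Watson→Section 2pm, Jensen→Section 9am, Lindqvist→Section 11am = 277 points.
Checked against all permutations: 299 points is optimal.

Maximum total: 299 points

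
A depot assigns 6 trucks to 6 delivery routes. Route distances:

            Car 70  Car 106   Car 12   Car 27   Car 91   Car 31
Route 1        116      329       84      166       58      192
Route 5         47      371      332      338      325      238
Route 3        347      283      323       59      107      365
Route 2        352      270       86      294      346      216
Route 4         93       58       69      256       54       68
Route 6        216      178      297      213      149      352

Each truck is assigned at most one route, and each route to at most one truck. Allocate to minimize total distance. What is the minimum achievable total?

Min total: 496 km

This is the linear assignment problem.
Optimal: Car 70→Route 5 (47 km), Car 106→Route 6 (178 km), Car 12→Route 2 (86 km), Car 27→Route 3 (59 km), Car 91→Route 1 (58 km), Car 31→Route 4 (68 km) — total 47+178+86+59+58+68 = 496 km.
Column-greedy (each route in turn goes to its cheapest remaining truck) gives 660 km, worse by 164.
Next-best assignment: Car 70→Route 5, Car 106→Route 4, Car 12→Route 2, Car 27→Route 3, Car 91→Route 6, Car 31→Route 1 = 591 km.
Swapping Car 91↔Car 12 (Car 91→Route 2 346 km, Car 12→Route 1 84 km) adds 286.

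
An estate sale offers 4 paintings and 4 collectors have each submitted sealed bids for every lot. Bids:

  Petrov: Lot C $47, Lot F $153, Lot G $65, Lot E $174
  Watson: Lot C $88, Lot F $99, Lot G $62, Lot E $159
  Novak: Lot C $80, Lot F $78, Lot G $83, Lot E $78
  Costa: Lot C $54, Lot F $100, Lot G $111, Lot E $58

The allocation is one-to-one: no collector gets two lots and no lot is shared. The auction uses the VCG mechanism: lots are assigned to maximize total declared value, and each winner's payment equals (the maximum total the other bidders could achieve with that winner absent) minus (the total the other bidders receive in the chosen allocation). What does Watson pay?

Efficient allocation: Petrov→Lot F ($153), Watson→Lot E ($159), Novak→Lot C ($80), Costa→Lot G ($111); total welfare W = $503.
Watson receives Lot E at value $159, so the others get W − 159 = $344.
Without Watson: best allocation of the remaining 3 bidders over all 4 lots is Petrov→Lot E ($174), Novak→Lot C ($80), Costa→Lot G ($111), total $365.
VCG payment = (others' best without Watson) − (others' welfare with Watson) = 365 − 344 = $21.

Watson pays $21.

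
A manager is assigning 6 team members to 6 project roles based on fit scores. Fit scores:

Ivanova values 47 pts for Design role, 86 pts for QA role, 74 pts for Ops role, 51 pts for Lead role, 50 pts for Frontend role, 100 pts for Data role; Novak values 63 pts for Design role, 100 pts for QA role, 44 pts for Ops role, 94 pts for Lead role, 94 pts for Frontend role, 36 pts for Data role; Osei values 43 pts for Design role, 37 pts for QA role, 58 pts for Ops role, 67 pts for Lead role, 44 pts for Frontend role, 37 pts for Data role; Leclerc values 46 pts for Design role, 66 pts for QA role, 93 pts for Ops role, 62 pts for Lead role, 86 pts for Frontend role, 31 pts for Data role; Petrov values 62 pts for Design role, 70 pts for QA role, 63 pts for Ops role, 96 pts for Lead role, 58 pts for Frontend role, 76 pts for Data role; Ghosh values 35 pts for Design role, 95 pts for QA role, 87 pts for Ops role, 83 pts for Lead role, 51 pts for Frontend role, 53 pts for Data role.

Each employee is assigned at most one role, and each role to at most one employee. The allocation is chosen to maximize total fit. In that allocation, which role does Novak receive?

Novak receives Frontend role.

Optimal: Ivanova→Data role (100 pts), Novak→Frontend role (94 pts), Osei→Design role (43 pts), Leclerc→Ops role (93 pts), Petrov→Lead role (96 pts), Ghosh→QA role (95 pts) — total 100+94+43+93+96+95 = 521 pts.
Max-entry greedy (repeatedly take the single best remaining cell) gives 483 pts, worse by 38.
Every other assignment is strictly worse.
Novak's own top role is QA role (100 pts), but forcing Novak→QA role and reassigning the rest optimally gives only 512 pts — worse by 9.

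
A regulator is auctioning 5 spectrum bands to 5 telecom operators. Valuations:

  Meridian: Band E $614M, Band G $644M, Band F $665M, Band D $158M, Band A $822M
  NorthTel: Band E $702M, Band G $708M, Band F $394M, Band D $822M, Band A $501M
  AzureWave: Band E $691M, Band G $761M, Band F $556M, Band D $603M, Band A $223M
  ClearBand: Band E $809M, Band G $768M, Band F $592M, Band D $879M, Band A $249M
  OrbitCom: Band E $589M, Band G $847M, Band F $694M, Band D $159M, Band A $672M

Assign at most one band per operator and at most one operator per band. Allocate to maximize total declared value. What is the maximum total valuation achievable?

Maximum total: $3908M

Optimal: Meridian→Band A ($822M), NorthTel→Band D ($822M), AzureWave→Band G ($761M), ClearBand→Band E ($809M), OrbitCom→Band F ($694M) — total 822+822+761+809+694 = $3908M.
Every other assignment is strictly worse.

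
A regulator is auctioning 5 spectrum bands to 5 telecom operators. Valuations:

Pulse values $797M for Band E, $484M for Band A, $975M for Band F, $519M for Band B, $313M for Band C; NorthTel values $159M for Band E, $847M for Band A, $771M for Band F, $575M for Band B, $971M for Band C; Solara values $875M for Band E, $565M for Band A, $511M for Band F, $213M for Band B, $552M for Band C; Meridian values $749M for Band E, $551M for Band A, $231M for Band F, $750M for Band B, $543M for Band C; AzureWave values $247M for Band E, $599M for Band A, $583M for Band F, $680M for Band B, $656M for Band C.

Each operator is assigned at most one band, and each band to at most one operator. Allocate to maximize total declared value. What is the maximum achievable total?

Optimal: Pulse→Band F ($975M), NorthTel→Band C ($971M), Solara→Band E ($875M), Meridian→Band B ($750M), AzureWave→Band A ($599M) — total 975+971+875+750+599 = $4170M.
Column-greedy (each band in turn goes to its best remaining operator) gives $4103M, worse by 67.
Next-best assignment: Pulse→Band F, NorthTel→Band A, Solara→Band E, Meridian→Band B, AzureWave→Band C = $4103M.

Max total: $4170M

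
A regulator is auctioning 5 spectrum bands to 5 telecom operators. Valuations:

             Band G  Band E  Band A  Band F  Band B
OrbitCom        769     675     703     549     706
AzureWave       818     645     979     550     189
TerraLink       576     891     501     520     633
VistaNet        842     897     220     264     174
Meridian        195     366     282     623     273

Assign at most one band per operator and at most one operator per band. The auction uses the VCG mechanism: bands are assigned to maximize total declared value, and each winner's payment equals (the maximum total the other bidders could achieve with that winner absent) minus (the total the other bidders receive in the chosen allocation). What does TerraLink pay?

TerraLink pays $118M.

Efficient allocation: OrbitCom→Band B ($706M), AzureWave→Band A ($979M), TerraLink→Band E ($891M), VistaNet→Band G ($842M), Meridian→Band F ($623M); total welfare W = $4041M.
TerraLink receives Band E at value $891M, so the others get W − 891 = $3150M.
Without TerraLink: best allocation of the remaining 4 bidders over all 5 bands is OrbitCom→Band G ($769M), AzureWave→Band A ($979M), VistaNet→Band E ($897M), Meridian→Band F ($623M), total $3268M.
VCG payment = (others' best without TerraLink) − (others' welfare with TerraLink) = 3268 − 3150 = $118M.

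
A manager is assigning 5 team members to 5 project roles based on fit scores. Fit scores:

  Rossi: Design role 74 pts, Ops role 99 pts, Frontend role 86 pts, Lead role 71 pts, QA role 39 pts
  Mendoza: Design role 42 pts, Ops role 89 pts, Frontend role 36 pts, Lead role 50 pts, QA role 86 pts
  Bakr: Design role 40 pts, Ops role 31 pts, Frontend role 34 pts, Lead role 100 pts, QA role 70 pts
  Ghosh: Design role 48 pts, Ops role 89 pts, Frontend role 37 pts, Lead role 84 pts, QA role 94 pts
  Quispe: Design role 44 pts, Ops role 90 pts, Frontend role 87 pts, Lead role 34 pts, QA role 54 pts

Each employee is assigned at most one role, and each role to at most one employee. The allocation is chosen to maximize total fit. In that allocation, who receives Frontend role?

Quispe receives Frontend role.

Optimal: Rossi→Design role (74 pts), Mendoza→Ops role (89 pts), Bakr→Lead role (100 pts), Ghosh→QA role (94 pts), Quispe→Frontend role (87 pts) — total 74+89+100+94+87 = 444 pts.
Max-entry greedy (repeatedly take the single best remaining cell) gives 422 pts, worse by 22.
Swapping Quispe↔Rossi (Quispe→Design role 44 pts, Rossi→Frontend role 86 pts) loses 31.
No other one-to-one assignment exceeds 444 pts.
Quispe's own top role is Ops role (90 pts), but forcing Quispe→Ops role and reassigning the rest optimally gives only 412 pts — worse by 32.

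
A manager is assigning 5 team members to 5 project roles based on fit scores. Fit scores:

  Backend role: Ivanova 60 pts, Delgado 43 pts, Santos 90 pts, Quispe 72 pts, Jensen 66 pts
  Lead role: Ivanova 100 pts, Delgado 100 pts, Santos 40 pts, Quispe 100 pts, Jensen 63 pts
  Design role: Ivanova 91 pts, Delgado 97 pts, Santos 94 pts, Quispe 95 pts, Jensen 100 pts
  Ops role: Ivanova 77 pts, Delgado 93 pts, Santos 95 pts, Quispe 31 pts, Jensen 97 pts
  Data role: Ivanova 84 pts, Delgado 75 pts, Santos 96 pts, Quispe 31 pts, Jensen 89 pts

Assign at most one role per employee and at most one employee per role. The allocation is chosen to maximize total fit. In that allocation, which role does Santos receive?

Santos receives Backend role.

This is a one-to-one assignment (maximum-weight bipartite matching).
Optimal: Ivanova→Data role (84 pts), Delgado→Design role (97 pts), Santos→Backend role (90 pts), Quispe→Lead role (100 pts), Jensen→Ops role (97 pts) — total 84+97+90+100+97 = 468 pts.
Column-greedy (each role in turn goes to its best remaining employee) gives 414 pts, worse by 54.
Next-best assignment: Ivanova→Lead role, Delgado→Ops role, Santos→Backend role, Quispe→Design role, Jensen→Data role = 467 pts.
Swapping Quispe↔Ivanova (Quispe→Data role 31 pts, Ivanova→Lead role 100 pts) loses 53.
Checked against all permutations: 468 pts is optimal.
Santos's own top role is Data role (96 pts), but forcing Santos→Data role and reassigning the rest optimally gives only 462 pts — worse by 6.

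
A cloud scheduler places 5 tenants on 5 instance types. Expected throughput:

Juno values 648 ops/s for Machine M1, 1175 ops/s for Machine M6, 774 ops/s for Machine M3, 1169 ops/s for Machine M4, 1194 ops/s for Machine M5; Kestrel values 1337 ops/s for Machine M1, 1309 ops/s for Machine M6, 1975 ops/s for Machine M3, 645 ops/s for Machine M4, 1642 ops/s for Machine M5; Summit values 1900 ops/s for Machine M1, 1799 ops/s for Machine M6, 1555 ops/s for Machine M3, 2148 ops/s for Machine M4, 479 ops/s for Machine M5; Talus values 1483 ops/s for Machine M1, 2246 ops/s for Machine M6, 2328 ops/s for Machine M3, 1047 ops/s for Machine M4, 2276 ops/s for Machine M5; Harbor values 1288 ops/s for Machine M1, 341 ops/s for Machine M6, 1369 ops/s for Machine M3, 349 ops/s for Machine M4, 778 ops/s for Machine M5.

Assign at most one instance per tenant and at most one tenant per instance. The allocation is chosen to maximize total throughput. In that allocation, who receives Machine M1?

Optimal: Juno→Machine M6 (1175 ops/s), Kestrel→Machine M3 (1975 ops/s), Summit→Machine M4 (2148 ops/s), Talus→Machine M5 (2276 ops/s), Harbor→Machine M1 (1288 ops/s) — total 1175+1975+2148+2276+1288 = 8862 ops/s.
Row-greedy (each tenant in turn takes its best remaining instance) gives 8851 ops/s, worse by 11.
Next-best assignment: Juno→Machine M5, Kestrel→Machine M3, Summit→Machine M4, Talus→Machine M6, Harbor→Machine M1 = 8851 ops/s.
Harbor's own top instance is Machine M3 (1369 ops/s), but forcing Harbor→Machine M3 and reassigning the rest optimally gives only 8326 ops/s — worse by 536.

Harbor receives Machine M1.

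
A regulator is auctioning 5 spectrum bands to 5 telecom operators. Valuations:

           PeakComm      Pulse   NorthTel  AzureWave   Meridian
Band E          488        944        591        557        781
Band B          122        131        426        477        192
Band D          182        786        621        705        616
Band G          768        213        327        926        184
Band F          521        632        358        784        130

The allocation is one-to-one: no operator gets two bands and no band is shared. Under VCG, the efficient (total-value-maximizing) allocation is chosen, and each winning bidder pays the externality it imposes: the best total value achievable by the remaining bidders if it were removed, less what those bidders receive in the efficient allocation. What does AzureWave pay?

Efficient allocation: PeakComm→Band G ($768M), Pulse→Band D ($786M), NorthTel→Band B ($426M), AzureWave→Band F ($784M), Meridian→Band E ($781M); total welfare W = $3545M.
AzureWave receives Band F at value $784M, so the others get W − 784 = $2761M.
Without AzureWave: best allocation of the remaining 4 bidders over all 5 bands is PeakComm→Band G ($768M), Pulse→Band F ($632M), NorthTel→Band D ($621M), Meridian→Band E ($781M), total $2802M.
VCG payment = (others' best without AzureWave) − (others' welfare with AzureWave) = 2802 − 2761 = $41M.

AzureWave pays $41M.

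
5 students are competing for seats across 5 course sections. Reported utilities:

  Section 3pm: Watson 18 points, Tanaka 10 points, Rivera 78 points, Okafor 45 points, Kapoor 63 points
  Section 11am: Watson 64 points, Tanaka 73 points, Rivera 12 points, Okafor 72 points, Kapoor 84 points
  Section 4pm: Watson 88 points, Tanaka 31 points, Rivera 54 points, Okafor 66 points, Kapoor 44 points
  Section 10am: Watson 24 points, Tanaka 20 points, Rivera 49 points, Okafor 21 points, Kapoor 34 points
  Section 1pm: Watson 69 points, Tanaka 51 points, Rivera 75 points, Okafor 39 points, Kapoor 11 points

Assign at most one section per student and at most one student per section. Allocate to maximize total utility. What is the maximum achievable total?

Treat this as an assignment problem: match each student to one section.
Optimal: Watson→Section 4pm (88 points), Tanaka→Section 1pm (51 points), Rivera→Section 3pm (78 points), Okafor→Section 11am (72 points), Kapoor→Section 10am (34 points) — total 88+51+78+72+34 = 323 points.
Max-entry greedy (repeatedly take the single best remaining cell) gives 322 points, worse by 1.

Maximum total: 323 points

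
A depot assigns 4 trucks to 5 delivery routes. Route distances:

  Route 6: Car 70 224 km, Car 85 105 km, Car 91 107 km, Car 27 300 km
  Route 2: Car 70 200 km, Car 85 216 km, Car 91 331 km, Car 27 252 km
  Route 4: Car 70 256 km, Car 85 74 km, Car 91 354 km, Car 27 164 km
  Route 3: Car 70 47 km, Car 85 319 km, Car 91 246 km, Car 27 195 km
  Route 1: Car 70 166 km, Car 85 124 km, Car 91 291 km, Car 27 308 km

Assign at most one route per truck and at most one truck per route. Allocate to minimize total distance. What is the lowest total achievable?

Minimum total: 442 km

This is the linear assignment problem.
Optimal: Car 70→Route 3 (47 km), Car 85→Route 1 (124 km), Car 91→Route 6 (107 km), Car 27→Route 4 (164 km) — total 47+124+107+164 = 442 km.
Min-entry greedy (repeatedly take the single cheapest remaining cell) gives 480 km, worse by 38.
Next-best assignment: Car 70→Route 3, Car 85→Route 4, Car 91→Route 6, Car 27→Route 2 = 480 km.
Every other assignment is strictly worse.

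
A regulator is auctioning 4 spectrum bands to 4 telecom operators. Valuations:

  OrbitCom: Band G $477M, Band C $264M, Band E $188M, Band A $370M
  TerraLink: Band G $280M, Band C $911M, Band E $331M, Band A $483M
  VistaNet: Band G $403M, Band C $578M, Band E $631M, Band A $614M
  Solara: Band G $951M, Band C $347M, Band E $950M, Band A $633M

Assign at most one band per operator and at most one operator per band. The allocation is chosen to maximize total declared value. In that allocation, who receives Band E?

Solara receives Band E.

Optimal: OrbitCom→Band G ($477M), TerraLink→Band C ($911M), VistaNet→Band A ($614M), Solara→Band E ($950M) — total 477+911+614+950 = $2952M.
Column-greedy (each band in turn goes to its best remaining operator) gives $2863M, worse by 89.
Next-best assignment: OrbitCom→Band A, TerraLink→Band C, VistaNet→Band E, Solara→Band G = $2863M.
Solara's own top band is Band G ($951M), but forcing Solara→Band G and reassigning the rest optimally gives only $2863M — worse by 89.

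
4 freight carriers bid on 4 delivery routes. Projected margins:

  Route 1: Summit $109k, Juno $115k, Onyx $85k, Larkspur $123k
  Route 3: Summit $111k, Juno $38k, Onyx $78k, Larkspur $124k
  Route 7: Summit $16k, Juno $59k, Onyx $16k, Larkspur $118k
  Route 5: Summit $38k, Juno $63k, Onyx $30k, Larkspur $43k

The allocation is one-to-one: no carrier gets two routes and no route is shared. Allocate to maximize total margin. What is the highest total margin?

Optimal: Summit→Route 3 ($111k), Juno→Route 5 ($63k), Onyx→Route 1 ($85k), Larkspur→Route 7 ($118k) — total 111+63+85+118 = $377k.
Max-entry greedy (repeatedly take the single best remaining cell) gives $293k, worse by 84.
Next-best assignment: Summit→Route 3, Juno→Route 1, Onyx→Route 5, Larkspur→Route 7 = $374k.
No other one-to-one assignment exceeds $377k.

Maximum total: $377k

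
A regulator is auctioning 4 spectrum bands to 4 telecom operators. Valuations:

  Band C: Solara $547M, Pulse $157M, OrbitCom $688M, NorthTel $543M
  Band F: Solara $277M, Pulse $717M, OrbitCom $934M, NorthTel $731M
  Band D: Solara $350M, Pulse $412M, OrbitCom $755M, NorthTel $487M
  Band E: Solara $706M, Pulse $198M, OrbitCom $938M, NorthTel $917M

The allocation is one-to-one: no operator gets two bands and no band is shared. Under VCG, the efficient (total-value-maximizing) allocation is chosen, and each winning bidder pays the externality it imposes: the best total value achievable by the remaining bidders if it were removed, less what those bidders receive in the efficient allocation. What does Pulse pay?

Efficient allocation: Solara→Band C ($547M), Pulse→Band F ($717M), OrbitCom→Band D ($755M), NorthTel→Band E ($917M); total welfare W = $2936M.
Pulse receives Band F at value $717M, so the others get W − 717 = $2219M.
Without Pulse: best allocation of the remaining 3 bidders over all 4 bands is Solara→Band C ($547M), OrbitCom→Band F ($934M), NorthTel→Band E ($917M), total $2398M.
VCG payment = (others' best without Pulse) − (others' welfare with Pulse) = 2398 − 2219 = $179M.

Pulse pays $179M.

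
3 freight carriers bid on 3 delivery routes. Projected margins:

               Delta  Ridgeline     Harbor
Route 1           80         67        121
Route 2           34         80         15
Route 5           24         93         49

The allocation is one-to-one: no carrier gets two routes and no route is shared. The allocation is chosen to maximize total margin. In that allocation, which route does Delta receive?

Optimal: Delta→Route 2 ($34k), Ridgeline→Route 5 ($93k), Harbor→Route 1 ($121k) — total 34+93+121 = $248k.
Column-greedy (each route in turn goes to its best remaining carrier) gives $225k, worse by 23.
Swapping Harbor↔Ridgeline (Harbor→Route 5 $49k, Ridgeline→Route 1 $67k) loses 98.
Checked against all permutations: $248k is optimal.
Delta's own top route is Route 1 ($80k), but forcing Delta→Route 1 and reassigning the rest optimally gives only $209k — worse by 39.

Delta receives Route 2.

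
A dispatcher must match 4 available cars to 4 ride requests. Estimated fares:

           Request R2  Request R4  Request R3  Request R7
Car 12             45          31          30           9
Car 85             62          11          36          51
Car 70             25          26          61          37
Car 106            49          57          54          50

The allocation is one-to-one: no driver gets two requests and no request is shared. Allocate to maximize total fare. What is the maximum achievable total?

Max total: $214

This is a one-to-one assignment (maximum-weight bipartite matching).
Optimal: Car 12→Request R2 ($45), Car 85→Request R7 ($51), Car 70→Request R3 ($61), Car 106→Request R4 ($57) — total 45+51+61+57 = $214.
Max-entry greedy (repeatedly take the single best remaining cell) gives $189, worse by 25.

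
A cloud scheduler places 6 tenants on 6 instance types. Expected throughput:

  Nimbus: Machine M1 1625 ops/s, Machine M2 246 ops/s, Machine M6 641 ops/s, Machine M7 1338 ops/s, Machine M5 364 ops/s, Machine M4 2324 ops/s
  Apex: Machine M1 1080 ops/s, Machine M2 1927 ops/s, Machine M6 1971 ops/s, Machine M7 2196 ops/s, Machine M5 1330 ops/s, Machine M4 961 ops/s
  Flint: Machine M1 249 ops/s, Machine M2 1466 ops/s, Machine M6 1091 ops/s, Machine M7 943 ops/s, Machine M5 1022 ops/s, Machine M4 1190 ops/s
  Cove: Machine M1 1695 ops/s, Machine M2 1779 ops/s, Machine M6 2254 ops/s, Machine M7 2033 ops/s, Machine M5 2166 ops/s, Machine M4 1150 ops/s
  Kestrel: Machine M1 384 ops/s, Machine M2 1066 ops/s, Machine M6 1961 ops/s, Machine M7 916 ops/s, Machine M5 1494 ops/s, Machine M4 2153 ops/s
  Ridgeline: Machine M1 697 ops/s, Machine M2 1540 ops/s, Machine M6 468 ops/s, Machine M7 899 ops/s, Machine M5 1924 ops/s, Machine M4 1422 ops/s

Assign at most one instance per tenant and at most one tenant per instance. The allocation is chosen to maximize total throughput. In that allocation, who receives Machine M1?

Nimbus receives Machine M1.

Treat this as an assignment problem: match each tenant to one instance.
Optimal: Nimbus→Machine M1 (1625 ops/s), Apex→Machine M7 (2196 ops/s), Flint→Machine M2 (1466 ops/s), Cove→Machine M6 (2254 ops/s), Kestrel→Machine M4 (2153 ops/s), Ridgeline→Machine M5 (1924 ops/s) — total 1625+2196+1466+2254+2153+1924 = 11618 ops/s.
Column-greedy (each instance in turn goes to its best remaining tenant) gives 10035 ops/s, worse by 1583.
Next-best assignment: Nimbus→Machine M4, Apex→Machine M7, Flint→Machine M2, Cove→Machine M1, Kestrel→Machine M6, Ridgeline→Machine M5 = 11566 ops/s.
Nimbus's own top instance is Machine M4 (2324 ops/s), but forcing Nimbus→Machine M4 and reassigning the rest optimally gives only 11566 ops/s — worse by 52.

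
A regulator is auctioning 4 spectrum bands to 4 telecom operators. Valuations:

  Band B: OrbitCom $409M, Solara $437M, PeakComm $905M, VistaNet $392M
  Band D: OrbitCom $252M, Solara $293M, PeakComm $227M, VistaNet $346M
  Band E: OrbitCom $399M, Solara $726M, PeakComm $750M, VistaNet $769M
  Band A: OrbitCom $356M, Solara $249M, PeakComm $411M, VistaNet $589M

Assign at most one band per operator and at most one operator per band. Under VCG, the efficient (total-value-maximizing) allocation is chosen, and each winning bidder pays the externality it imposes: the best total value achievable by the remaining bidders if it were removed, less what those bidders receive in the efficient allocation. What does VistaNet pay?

VistaNet pays $104M.

Efficient allocation: OrbitCom→Band D ($252M), Solara→Band E ($726M), PeakComm→Band B ($905M), VistaNet→Band A ($589M); total welfare W = $2472M.
VistaNet receives Band A at value $589M, so the others get W − 589 = $1883M.
Without VistaNet: best allocation of the remaining 3 bidders over all 4 bands is OrbitCom→Band A ($356M), Solara→Band E ($726M), PeakComm→Band B ($905M), total $1987M.
VCG payment = (others' best without VistaNet) − (others' welfare with VistaNet) = 1987 − 1883 = $104M.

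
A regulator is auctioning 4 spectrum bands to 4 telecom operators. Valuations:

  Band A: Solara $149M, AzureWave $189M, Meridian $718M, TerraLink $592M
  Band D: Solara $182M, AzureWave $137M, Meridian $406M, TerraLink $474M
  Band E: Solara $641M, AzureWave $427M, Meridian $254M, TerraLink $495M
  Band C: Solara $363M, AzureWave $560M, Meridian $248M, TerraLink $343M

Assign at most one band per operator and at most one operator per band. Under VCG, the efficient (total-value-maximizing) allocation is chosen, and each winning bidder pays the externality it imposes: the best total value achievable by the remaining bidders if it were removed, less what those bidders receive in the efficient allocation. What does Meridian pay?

Meridian pays $118M.

Efficient allocation: Solara→Band E ($641M), AzureWave→Band C ($560M), Meridian→Band A ($718M), TerraLink→Band D ($474M); total welfare W = $2393M.
Meridian receives Band A at value $718M, so the others get W − 718 = $1675M.
Without Meridian: best allocation of the remaining 3 bidders over all 4 bands is Solara→Band E ($641M), AzureWave→Band C ($560M), TerraLink→Band A ($592M), total $1793M.
VCG payment = (others' best without Meridian) − (others' welfare with Meridian) = 1793 − 1675 = $118M.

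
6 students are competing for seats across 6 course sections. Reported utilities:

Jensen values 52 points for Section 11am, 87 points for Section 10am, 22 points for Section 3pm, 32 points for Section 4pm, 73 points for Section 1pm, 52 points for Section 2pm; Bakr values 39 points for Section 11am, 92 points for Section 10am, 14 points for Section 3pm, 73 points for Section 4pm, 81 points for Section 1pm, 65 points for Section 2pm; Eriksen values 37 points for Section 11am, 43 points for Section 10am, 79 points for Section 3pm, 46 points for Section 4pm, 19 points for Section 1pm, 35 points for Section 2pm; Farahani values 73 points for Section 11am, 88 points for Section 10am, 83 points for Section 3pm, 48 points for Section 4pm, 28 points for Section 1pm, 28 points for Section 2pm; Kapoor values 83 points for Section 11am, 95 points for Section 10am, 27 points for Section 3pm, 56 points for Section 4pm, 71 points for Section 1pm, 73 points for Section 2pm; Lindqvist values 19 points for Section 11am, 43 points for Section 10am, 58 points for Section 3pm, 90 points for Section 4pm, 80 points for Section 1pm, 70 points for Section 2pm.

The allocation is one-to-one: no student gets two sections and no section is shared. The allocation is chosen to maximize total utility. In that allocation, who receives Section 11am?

This is a one-to-one assignment (maximum-weight bipartite matching).
Optimal: Jensen→Section 10am (87 points), Bakr→Section 1pm (81 points), Eriksen→Section 3pm (79 points), Farahani→Section 11am (73 points), Kapoor→Section 2pm (73 points), Lindqvist→Section 4pm (90 points) — total 87+81+79+73+73+90 = 483 points.
Column-greedy (each section in turn goes to its best remaining student) gives 456 points, worse by 27.
Next-best assignment: Jensen→Section 1pm, Bakr→Section 10am, Eriksen→Section 3pm, Farahani→Section 11am, Kapoor→Section 2pm, Lindqvist→Section 4pm = 480 points.
Swapping Lindqvist↔Bakr (Lindqvist→Section 1pm 80 points, Bakr→Section 4pm 73 points) loses 18.
Every other assignment is strictly worse.
Farahani's own top section is Section 10am (88 points), but forcing Farahani→Section 10am and reassigning the rest optimally gives only 478 points — worse by 5.

Farahani receives Section 11am.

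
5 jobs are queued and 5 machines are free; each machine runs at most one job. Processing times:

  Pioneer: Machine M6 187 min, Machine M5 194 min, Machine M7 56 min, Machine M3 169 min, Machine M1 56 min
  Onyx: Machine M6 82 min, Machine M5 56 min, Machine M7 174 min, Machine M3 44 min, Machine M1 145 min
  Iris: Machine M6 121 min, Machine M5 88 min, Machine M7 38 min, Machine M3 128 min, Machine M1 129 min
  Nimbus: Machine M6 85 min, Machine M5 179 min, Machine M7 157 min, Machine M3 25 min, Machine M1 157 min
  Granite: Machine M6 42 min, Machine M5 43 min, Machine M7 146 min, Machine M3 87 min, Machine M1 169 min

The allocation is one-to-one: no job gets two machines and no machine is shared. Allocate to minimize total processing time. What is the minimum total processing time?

Treat this as an assignment problem: match each job to one machine.
Optimal: Pioneer→Machine M1 (56 min), Onyx→Machine M5 (56 min), Iris→Machine M7 (38 min), Nimbus→Machine M3 (25 min), Granite→Machine M6 (42 min) — total 56+56+38+25+42 = 217 min.
Next-best assignment: Pioneer→Machine M1, Onyx→Machine M6, Iris→Machine M7, Nimbus→Machine M3, Granite→Machine M5 = 244 min.
No other one-to-one assignment undercuts 217 min.

Minimum total: 217 min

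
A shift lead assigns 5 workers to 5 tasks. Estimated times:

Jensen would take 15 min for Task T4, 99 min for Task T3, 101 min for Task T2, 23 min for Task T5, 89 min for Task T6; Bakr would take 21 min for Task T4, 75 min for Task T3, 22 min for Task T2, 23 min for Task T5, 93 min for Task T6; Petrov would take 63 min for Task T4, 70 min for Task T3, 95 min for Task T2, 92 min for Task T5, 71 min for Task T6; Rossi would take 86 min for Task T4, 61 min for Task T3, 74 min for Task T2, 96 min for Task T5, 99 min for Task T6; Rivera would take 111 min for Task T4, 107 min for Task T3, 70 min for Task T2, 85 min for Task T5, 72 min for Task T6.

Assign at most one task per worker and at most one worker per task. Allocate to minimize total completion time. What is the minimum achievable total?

Minimum total: 240 min

Optimal: Jensen→Task T4 (15 min), Bakr→Task T5 (23 min), Petrov→Task T6 (71 min), Rossi→Task T3 (61 min), Rivera→Task T2 (70 min) — total 15+23+71+61+70 = 240 min.
Column-greedy (each task in turn goes to its cheapest remaining worker) gives 254 min, worse by 14.
Next-best assignment: Jensen→Task T5, Bakr→Task T2, Petrov→Task T4, Rossi→Task T3, Rivera→Task T6 = 241 min.
No other one-to-one assignment undercuts 240 min.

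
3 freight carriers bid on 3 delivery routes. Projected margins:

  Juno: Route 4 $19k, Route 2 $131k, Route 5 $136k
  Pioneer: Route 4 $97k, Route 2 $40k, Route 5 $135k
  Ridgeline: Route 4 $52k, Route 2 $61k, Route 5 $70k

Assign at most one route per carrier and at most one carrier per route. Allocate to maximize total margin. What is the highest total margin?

Optimal: Juno→Route 2 ($131k), Pioneer→Route 5 ($135k), Ridgeline→Route 4 ($52k) — total 131+135+52 = $318k.
Row-greedy (each carrier in turn takes its best remaining route) gives $294k, worse by 24.
No other one-to-one assignment exceeds $318k.

Max total: $318k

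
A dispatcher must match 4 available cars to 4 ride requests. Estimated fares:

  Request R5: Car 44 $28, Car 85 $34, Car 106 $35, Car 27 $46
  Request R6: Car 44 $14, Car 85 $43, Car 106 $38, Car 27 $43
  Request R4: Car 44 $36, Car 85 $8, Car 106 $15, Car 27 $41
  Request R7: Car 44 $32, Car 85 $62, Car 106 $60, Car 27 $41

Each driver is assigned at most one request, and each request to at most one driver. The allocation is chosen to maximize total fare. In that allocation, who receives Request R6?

Car 85 receives Request R6.

Optimal: Car 44→Request R4 ($36), Car 85→Request R6 ($43), Car 106→Request R7 ($60), Car 27→Request R5 ($46) — total 36+43+60+46 = $185.
Row-greedy (each driver in turn takes its best remaining request) gives $182, worse by 3.
Every other assignment is strictly worse.
Car 85's own top request is Request R7 ($62), but forcing Car 85→Request R7 and reassigning the rest optimally gives only $182 — worse by 3.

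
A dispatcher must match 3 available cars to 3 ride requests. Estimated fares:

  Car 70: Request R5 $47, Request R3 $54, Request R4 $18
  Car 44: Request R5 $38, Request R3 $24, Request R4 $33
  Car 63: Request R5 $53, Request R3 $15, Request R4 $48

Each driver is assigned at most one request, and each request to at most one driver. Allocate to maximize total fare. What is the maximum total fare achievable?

Optimal: Car 70→Request R3 ($54), Car 44→Request R5 ($38), Car 63→Request R4 ($48) — total 54+38+48 = $140.
No other one-to-one assignment exceeds $140.

Max total: $140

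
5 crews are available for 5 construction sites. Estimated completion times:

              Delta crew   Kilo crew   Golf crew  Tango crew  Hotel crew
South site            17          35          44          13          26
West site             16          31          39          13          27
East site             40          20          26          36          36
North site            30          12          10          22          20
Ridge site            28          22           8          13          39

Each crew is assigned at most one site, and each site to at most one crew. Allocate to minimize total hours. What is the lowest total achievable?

Minimum total: 77 hours

This is the linear assignment problem.
Optimal: Delta crew→West site (16 hours), Kilo crew→East site (20 hours), Golf crew→Ridge site (8 hours), Tango crew→South site (13 hours), Hotel crew→North site (20 hours) — total 16+20+8+13+20 = 77 hours.
Column-greedy (each site in turn goes to its cheapest remaining crew) gives 98 hours, worse by 21.
Next-best assignment: Delta crew→South site, Kilo crew→East site, Golf crew→Ridge site, Tango crew→West site, Hotel crew→North site = 78 hours.
Swapping Tango crew↔Delta crew (Tango crew→West site 13 hours, Delta crew→South site 17 hours) adds 1.
Every other assignment is strictly worse.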